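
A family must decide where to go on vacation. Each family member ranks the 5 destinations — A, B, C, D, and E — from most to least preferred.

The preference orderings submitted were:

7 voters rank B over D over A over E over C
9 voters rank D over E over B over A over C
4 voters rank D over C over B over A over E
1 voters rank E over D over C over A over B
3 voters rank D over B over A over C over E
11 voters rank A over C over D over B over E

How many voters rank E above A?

10

Ballots ranking E above A: 9+1 = 10.
Ballots ranking A above E: 7+4+3+11 = 25.
So 10 of 35 voters prefer E to A.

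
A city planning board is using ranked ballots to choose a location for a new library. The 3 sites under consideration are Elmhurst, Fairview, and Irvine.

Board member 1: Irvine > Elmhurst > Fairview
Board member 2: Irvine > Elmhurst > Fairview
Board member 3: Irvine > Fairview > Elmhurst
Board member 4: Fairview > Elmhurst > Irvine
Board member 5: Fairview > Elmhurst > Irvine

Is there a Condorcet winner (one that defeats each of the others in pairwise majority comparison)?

Yes

Head-to-head results (5 voters total):
Elmhurst vs Fairview: Fairview wins 3–2.
Elmhurst vs Irvine: Irvine wins 3–2.
Fairview vs Irvine: Irvine wins 3–2.
Irvine beats each rival — Elmhurst (3–2), Fairview (3–2) — so Irvine is the Condorcet winner.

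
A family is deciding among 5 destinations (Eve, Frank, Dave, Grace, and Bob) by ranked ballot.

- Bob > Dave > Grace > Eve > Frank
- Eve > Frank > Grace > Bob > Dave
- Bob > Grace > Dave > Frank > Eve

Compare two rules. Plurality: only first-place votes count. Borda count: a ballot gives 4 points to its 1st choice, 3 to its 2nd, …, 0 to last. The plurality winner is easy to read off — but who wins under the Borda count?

Plurality first-place counts: Eve 1, Frank 0, Dave 0, Grace 0, Bob 2 → Bob.
Borda totals: Eve 5, Frank 4, Dave 5, Grace 7, Bob 9 → Bob.

Bob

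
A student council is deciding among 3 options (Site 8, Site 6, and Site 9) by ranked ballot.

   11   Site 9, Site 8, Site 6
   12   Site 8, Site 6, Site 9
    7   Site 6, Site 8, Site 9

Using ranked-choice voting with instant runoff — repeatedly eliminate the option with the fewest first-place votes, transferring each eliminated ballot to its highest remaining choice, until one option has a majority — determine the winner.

Round 1: Site 8 12, Site 9 11, Site 6 7. Site 6 has the fewest and is eliminated.
Round 2: Site 8 19, Site 9 11. Site 8 has a majority.

Site 8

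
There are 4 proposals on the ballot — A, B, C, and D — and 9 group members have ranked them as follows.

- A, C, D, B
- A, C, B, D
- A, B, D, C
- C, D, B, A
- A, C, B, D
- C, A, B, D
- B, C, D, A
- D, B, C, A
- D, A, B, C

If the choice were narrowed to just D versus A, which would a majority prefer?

A

Ballots ranking D above A: 4.
Ballots ranking A above D: 5.
A wins the head-to-head, 5–4.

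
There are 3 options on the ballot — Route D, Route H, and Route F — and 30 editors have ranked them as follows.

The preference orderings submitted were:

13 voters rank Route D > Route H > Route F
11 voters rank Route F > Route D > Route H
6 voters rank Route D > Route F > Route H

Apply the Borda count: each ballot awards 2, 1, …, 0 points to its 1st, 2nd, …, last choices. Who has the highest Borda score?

Route D

Borda scores:
  Route D: 13·2 + 11·1 + 6·2 = 49
  Route H: 13·1 + 11·0 + 6·0 = 13
  Route F: 13·0 + 11·2 + 6·1 = 28
Route D has the highest total.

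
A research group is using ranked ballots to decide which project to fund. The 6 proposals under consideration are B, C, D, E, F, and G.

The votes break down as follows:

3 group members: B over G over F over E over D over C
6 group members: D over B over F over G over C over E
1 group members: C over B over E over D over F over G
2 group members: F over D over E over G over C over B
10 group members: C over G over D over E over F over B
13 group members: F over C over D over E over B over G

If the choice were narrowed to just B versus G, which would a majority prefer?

Ballots ranking B above G: 3+6+1+13 = 23.
Ballots ranking G above B: 2+10 = 12.
B wins the head-to-head, 23–12.

B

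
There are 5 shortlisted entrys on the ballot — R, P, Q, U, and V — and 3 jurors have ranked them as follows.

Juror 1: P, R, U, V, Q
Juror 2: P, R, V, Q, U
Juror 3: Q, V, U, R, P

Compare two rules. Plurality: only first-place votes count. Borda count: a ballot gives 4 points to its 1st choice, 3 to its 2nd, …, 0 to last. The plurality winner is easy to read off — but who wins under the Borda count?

P

Plurality first-place counts: R 0, P 2, Q 1, U 0, V 0 → P.
Borda totals: R 7, P 8, Q 5, U 4, V 6 → P.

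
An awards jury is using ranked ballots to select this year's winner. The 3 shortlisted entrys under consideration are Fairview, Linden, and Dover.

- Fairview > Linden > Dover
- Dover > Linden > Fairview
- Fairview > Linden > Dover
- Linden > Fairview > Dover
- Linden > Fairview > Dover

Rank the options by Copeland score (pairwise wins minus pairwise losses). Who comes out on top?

Pairwise results:
  Fairview vs Linden: Linden wins 3–2.
  Fairview vs Dover: Fairview wins 4–1.
  Linden vs Dover: Linden wins 4–1.
Copeland scores (wins − losses):
  Fairview: 1 − 1 = 0
  Linden: 2 − 0 = 2
  Dover: 0 − 2 = -2
Linden has the best Copeland score.

Linden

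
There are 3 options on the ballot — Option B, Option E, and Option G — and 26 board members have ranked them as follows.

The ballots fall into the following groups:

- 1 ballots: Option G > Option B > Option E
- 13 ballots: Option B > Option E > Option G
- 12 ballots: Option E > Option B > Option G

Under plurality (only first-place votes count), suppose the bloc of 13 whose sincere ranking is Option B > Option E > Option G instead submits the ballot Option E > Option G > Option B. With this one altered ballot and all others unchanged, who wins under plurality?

First-place totals with the altered ballot: Option B 0, Option E 25, Option G 1.
The switch changes the winner from Option B to Option E.

Option E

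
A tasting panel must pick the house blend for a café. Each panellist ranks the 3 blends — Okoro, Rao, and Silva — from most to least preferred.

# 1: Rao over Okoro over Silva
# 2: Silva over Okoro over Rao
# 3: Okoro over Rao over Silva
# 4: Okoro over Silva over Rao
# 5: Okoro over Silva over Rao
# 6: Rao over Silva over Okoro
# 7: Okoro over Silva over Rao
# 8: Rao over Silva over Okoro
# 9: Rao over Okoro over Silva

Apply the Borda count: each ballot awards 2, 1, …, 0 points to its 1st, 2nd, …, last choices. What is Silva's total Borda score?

Borda scores:
  Okoro: 1 + 1 + 2 + 2 + 2 + 0 + 2 + 0 + 1 = 11
  Rao: 2 + 0 + 1 + 0 + 0 + 2 + 0 + 2 + 2 = 9
  Silva: 0 + 2 + 0 + 1 + 1 + 1 + 1 + 1 + 0 = 7

7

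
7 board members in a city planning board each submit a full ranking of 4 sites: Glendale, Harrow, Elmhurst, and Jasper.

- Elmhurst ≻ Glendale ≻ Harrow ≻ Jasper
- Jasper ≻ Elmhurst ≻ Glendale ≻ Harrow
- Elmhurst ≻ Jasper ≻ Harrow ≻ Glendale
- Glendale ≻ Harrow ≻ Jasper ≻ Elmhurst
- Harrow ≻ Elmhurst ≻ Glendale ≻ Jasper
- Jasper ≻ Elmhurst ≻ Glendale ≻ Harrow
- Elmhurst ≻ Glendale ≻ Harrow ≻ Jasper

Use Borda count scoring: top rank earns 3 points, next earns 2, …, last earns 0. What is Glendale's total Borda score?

10

Borda scores:
  Glendale: 2 + 1 + 0 + 3 + 1 + 1 + 2 = 10
  Harrow: 1 + 0 + 1 + 2 + 3 + 0 + 1 = 8
  Elmhurst: 3 + 2 + 3 + 0 + 2 + 2 + 3 = 15
  Jasper: 0 + 3 + 2 + 1 + 0 + 3 + 0 = 9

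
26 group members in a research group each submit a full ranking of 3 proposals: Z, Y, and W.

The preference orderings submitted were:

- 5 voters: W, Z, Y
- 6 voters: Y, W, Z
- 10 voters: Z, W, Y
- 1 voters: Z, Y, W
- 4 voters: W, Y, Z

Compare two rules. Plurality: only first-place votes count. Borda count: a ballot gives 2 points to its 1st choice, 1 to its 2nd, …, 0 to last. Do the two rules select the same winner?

Plurality first-place counts: Z 11, Y 6, W 9 → Z.
Borda totals: Z 27, Y 17, W 34 → W.
The two rules disagree: plurality picks Z, Borda picks W.

No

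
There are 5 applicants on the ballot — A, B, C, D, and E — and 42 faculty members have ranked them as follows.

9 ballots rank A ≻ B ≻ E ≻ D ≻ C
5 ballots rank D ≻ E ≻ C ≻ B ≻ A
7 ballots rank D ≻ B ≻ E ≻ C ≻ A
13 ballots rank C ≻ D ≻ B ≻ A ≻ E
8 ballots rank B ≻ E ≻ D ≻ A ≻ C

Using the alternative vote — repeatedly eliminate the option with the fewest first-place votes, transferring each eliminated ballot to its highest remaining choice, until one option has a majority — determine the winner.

Round 1: C 13, D 12, A 9, B 8, E 0. E has the fewest and is eliminated.
Round 2: C 13, D 12, A 9, B 8. B has the fewest and is eliminated.
Round 3: D 20, C 13, A 9. A has the fewest and is eliminated.
Round 4: D 29, C 13. D has a majority.

D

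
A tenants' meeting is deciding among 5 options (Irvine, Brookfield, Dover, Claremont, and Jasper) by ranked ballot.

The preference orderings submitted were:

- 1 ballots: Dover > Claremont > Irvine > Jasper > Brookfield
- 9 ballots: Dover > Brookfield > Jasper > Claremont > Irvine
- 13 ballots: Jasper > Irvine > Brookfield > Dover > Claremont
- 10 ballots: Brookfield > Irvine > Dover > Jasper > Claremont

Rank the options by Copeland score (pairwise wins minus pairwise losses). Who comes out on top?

Brookfield

Pairwise results:
  Irvine vs Brookfield: Brookfield wins 19–14.
  Irvine vs Dover: Irvine wins 23–10.
  Irvine vs Claremont: Irvine wins 23–10.
  Irvine vs Jasper: Jasper wins 22–11.
  Brookfield vs Dover: Brookfield wins 23–10.
  Brookfield vs Claremont: Brookfield wins 32–1.
  Brookfield vs Jasper: Brookfield wins 19–14.
  Dover vs Claremont: Dover wins 33–0.
  Dover vs Jasper: Dover wins 20–13.
  Claremont vs Jasper: Jasper wins 32–1.
Copeland scores (wins − losses):
  Irvine: 2 − 2 = 0
  Brookfield: 4 − 0 = 4
  Dover: 2 − 2 = 0
  Claremont: 0 − 4 = -4
  Jasper: 2 − 2 = 0
Brookfield has the best Copeland score.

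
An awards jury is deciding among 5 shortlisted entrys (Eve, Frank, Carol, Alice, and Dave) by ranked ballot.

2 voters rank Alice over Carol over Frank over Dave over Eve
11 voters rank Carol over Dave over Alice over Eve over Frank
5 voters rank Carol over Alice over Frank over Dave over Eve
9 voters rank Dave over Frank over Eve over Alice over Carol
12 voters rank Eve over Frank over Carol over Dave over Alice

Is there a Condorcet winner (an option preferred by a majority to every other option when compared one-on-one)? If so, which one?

Head-to-head results (39 voters total):
Eve vs Frank: Eve wins 23–16.
Eve vs Carol: Eve wins 21–18.
Eve vs Alice: Eve wins 21–18.
Eve vs Dave: Dave wins 27–12.
Frank vs Carol: Frank wins 21–18.
Frank vs Alice: Frank wins 21–18.
Frank vs Dave: Dave wins 20–19.
Carol vs Alice: Carol wins 28–11.
Carol vs Dave: Carol wins 30–9.
Alice vs Dave: Dave wins 32–7.
No candidate beats all others: Eve beats Carol beats Dave beats Eve, a majority cycle.

There is no Condorcet winner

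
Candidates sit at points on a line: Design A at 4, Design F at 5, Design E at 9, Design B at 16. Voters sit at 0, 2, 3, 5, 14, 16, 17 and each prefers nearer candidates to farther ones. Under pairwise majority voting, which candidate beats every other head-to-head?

With single-peaked preferences on a line, the Condorcet winner is the candidate closest to the median voter.
The median voter (position 5) is closest to Design F at 5.
Check: Design F vs Design E — voters closer to Design F: 4 of 7.

Design F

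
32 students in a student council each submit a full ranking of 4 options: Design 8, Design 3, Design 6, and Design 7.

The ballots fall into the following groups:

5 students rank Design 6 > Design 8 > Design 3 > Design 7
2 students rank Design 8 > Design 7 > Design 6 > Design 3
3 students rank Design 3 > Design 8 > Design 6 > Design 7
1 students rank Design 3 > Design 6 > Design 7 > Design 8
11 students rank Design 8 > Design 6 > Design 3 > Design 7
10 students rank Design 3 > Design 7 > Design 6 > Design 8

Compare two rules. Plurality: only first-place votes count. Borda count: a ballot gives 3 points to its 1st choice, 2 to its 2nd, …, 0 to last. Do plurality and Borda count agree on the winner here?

Yes

Plurality first-place counts: Design 8 13, Design 3 14, Design 6 5, Design 7 0 → Design 3.
Borda totals: Design 8 55, Design 3 58, Design 6 54, Design 7 25 → Design 3.
The two rules agree on Design 3.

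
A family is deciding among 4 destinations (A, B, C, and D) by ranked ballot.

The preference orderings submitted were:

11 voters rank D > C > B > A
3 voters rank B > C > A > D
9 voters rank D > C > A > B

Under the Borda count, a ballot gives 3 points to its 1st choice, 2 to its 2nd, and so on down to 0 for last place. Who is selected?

D

Borda scores:
  A: 11·0 + 3·1 + 9·1 = 12
  B: 11·1 + 3·3 + 9·0 = 20
  C: 11·2 + 3·2 + 9·2 = 46
  D: 11·3 + 3·0 + 9·3 = 60
D has the highest total.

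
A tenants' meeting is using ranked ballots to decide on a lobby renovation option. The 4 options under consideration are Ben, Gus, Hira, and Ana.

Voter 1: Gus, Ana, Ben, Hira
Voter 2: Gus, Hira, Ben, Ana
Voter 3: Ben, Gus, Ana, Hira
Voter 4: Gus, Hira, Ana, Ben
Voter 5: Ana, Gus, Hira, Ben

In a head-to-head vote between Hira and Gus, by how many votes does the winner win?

5

Ballots ranking Hira above Gus: 0.
Ballots ranking Gus above Hira: 5.
Gus wins 5–0, a margin of 5.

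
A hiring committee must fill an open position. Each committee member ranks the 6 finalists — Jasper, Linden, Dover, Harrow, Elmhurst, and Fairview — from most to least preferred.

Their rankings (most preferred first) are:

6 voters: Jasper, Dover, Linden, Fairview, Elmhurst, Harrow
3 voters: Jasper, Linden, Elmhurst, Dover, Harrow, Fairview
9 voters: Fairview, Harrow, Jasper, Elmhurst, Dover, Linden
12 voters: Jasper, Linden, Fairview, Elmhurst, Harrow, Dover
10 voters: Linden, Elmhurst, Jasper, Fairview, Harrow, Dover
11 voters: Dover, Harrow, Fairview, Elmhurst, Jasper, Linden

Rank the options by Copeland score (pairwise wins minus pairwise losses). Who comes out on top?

Pairwise results:
  Jasper vs Linden: Jasper wins 41–10.
  Jasper vs Dover: Jasper wins 40–11.
  Jasper vs Harrow: Jasper wins 31–20.
  Jasper vs Elmhurst: Jasper wins 30–21.
  Jasper vs Fairview: Jasper wins 31–20.
  Linden vs Dover: Dover wins 26–25.
  Linden vs Harrow: Linden wins 31–20.
  Linden vs Elmhurst: Linden wins 31–20.
  Linden vs Fairview: Linden wins 31–20.
  Dover vs Harrow: Harrow wins 31–20.
  Dover vs Elmhurst: Elmhurst wins 34–17.
  Dover vs Fairview: Fairview wins 31–20.
  Harrow vs Elmhurst: Elmhurst wins 31–20.
  Harrow vs Fairview: Fairview wins 37–14.
  Elmhurst vs Fairview: Fairview wins 38–13.
Copeland scores (wins − losses):
  Jasper: 5 − 0 = 5
  Linden: 3 − 2 = 1
  Dover: 1 − 4 = -3
  Harrow: 1 − 4 = -3
  Elmhurst: 2 − 3 = -1
  Fairview: 3 − 2 = 1
Jasper has the best Copeland score.

Jasper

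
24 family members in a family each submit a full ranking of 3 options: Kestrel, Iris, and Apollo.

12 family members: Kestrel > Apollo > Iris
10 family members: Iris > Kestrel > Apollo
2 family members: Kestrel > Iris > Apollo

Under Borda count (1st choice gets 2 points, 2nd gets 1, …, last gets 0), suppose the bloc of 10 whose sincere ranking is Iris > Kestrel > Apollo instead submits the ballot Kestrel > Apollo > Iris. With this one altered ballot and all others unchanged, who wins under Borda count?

Borda totals with the altered ballot: Kestrel 48, Iris 2, Apollo 22.
The winner is unchanged: still Kestrel.

Kestrel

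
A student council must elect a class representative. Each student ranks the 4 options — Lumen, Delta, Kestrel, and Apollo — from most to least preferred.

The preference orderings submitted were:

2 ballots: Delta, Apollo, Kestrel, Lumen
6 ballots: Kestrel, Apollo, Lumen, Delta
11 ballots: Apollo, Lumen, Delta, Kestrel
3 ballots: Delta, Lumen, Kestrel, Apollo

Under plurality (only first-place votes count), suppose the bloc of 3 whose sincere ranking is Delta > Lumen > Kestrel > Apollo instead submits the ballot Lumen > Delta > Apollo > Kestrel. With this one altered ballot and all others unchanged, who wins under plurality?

First-place totals with the altered ballot: Lumen 3, Delta 2, Kestrel 6, Apollo 11.
The winner is unchanged: still Apollo.

Apollo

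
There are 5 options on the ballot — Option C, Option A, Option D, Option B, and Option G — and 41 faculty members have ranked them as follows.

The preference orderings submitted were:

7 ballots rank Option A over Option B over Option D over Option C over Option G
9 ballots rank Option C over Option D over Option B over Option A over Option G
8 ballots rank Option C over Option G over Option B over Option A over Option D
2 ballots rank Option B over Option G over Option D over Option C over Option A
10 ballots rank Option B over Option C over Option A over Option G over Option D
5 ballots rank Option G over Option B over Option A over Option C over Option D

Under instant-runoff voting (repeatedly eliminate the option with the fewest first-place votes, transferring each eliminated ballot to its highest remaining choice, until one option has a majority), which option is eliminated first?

Option D

Round 1: Option C 17, Option B 12, Option A 7, Option G 5, Option D 0. Option D has the fewest and is eliminated.
Round 2: Option C 17, Option B 12, Option A 7, Option G 5. Option G has the fewest and is eliminated.
Round 3: Option C 17, Option B 17, Option A 7. Option A has the fewest and is eliminated.
Round 4: Option B 24, Option C 17. Option B has a majority.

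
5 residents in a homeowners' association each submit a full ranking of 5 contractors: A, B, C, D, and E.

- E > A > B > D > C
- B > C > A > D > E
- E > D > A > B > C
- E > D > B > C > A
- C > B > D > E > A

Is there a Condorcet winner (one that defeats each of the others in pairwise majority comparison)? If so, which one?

Head-to-head results (5 voters total):
A vs B: B wins 3–2.
A vs C: C wins 3–2.
A vs D: D wins 3–2.
A vs E: E wins 4–1.
B vs C: B wins 4–1.
B vs D: B wins 3–2.
B vs E: E wins 3–2.
C vs D: D wins 3–2.
C vs E: E wins 3–2.
D vs E: E wins 3–2.
E beats each rival — A (4–1), B (3–2), C (3–2), D (3–2) — so E is the Condorcet winner.

E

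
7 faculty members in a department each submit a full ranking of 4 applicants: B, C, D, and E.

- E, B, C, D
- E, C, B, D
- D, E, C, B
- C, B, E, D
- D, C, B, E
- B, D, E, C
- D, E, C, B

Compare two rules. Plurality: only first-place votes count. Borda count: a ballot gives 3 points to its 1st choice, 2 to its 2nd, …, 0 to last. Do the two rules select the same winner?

Plurality first-place counts: B 1, C 1, D 3, E 2 → D.
Borda totals: B 9, C 10, D 11, E 12 → E.
The two rules disagree: plurality picks D, Borda picks E.

No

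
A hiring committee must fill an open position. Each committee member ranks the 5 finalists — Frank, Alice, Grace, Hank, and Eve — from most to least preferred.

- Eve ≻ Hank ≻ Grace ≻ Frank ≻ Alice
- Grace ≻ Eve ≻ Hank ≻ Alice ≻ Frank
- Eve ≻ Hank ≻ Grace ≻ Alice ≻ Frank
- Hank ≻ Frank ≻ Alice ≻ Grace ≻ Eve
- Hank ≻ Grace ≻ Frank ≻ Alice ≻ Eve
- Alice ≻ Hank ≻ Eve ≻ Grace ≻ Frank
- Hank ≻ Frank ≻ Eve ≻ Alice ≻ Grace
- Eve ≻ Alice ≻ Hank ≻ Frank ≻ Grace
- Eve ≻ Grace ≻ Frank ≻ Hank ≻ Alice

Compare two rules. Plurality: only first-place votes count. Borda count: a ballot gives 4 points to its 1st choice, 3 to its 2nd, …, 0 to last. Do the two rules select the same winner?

Plurality first-place counts: Frank 0, Alice 1, Grace 1, Hank 3, Eve 4 → Eve.
Borda totals: Frank 12, Alice 13, Grace 16, Hank 26, Eve 23 → Hank.
The two rules disagree: plurality picks Eve, Borda picks Hank.

No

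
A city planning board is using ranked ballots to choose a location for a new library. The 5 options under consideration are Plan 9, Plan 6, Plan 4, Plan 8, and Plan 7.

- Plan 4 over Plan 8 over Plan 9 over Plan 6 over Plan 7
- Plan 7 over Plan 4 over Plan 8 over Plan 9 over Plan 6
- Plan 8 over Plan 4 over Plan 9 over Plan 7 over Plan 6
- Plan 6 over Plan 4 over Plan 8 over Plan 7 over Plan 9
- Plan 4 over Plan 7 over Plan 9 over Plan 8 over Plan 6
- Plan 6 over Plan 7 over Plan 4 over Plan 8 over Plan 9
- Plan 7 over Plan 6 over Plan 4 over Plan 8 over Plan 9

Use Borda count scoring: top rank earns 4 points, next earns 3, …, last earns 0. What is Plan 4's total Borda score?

Borda scores:
  Plan 9: 2 + 1 + 2 + 0 + 2 + 0 + 0 = 7
  Plan 6: 1 + 0 + 0 + 4 + 0 + 4 + 3 = 12
  Plan 4: 4 + 3 + 3 + 3 + 4 + 2 + 2 = 21
  Plan 8: 3 + 2 + 4 + 2 + 1 + 1 + 1 = 14
  Plan 7: 0 + 4 + 1 + 1 + 3 + 3 + 4 = 16

21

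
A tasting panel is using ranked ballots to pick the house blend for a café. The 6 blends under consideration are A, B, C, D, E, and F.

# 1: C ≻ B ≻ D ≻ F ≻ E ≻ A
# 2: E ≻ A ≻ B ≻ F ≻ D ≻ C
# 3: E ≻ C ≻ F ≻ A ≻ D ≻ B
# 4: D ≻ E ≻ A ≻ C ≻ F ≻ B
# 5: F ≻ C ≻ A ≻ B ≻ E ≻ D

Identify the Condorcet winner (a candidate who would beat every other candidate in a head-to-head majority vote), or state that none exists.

Head-to-head results (5 voters total):
A vs B: A wins 4–1.
A vs C: C wins 3–2.
A vs D: A wins 3–2.
A vs E: E wins 4–1.
A vs F: F wins 3–2.
B vs C: C wins 4–1.
B vs D: B wins 3–2.
B vs E: E wins 3–2.
B vs F: F wins 3–2.
C vs D: C wins 3–2.
C vs E: E wins 3–2.
C vs F: C wins 3–2.
D vs E: E wins 3–2.
D vs F: F wins 3–2.
E vs F: E wins 3–2.
E beats each rival — A (4–1), B (3–2), C (3–2), D (3–2), F (3–2) — so E is the Condorcet winner.

E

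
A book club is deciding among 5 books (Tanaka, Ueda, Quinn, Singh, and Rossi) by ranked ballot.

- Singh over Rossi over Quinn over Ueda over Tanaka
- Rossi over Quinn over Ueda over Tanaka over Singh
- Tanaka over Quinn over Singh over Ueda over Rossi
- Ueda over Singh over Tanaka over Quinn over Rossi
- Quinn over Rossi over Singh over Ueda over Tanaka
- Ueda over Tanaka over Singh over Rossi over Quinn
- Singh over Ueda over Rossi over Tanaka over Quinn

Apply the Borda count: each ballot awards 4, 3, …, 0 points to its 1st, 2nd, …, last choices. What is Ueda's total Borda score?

Borda scores:
  Tanaka: 0 + 1 + 4 + 2 + 0 + 3 + 1 = 11
  Ueda: 1 + 2 + 1 + 4 + 1 + 4 + 3 = 16
  Quinn: 2 + 3 + 3 + 1 + 4 + 0 + 0 = 13
  Singh: 4 + 0 + 2 + 3 + 2 + 2 + 4 = 17
  Rossi: 3 + 4 + 0 + 0 + 3 + 1 + 2 = 13

16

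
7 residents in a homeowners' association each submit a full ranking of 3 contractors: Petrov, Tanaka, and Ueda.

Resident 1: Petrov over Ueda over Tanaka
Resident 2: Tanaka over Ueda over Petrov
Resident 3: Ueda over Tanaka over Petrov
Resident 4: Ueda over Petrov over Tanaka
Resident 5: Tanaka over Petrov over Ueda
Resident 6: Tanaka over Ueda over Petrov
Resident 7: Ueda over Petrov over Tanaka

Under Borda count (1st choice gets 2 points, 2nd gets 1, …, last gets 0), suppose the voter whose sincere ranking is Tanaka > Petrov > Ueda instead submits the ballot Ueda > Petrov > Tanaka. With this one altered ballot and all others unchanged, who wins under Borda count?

Borda totals with the altered ballot: Petrov 5, Tanaka 5, Ueda 11.
The winner is unchanged: still Ueda.

Ueda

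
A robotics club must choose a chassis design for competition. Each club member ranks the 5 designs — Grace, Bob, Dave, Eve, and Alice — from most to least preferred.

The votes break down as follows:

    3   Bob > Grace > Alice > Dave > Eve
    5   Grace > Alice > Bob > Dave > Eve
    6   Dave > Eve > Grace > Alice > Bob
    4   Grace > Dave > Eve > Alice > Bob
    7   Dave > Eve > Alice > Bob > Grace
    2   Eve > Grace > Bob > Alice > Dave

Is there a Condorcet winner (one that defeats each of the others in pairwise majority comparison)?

Head-to-head results (27 voters total):
Grace vs Bob: Grace wins 17–10.
Grace vs Dave: Grace wins 14–13.
Grace vs Eve: Eve wins 15–12.
Grace vs Alice: Grace wins 20–7.
Bob vs Dave: Dave wins 17–10.
Bob vs Eve: Eve wins 19–8.
Bob vs Alice: Alice wins 22–5.
Dave vs Eve: Dave wins 25–2.
Dave vs Alice: Dave wins 17–10.
Eve vs Alice: Eve wins 19–8.
No candidate beats all others: Grace beats Dave beats Eve beats Grace, a majority cycle.

No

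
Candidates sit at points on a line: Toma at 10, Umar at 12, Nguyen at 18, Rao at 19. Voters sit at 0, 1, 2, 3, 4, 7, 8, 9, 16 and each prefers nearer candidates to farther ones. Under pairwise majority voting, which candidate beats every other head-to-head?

With single-peaked preferences on a line, the Condorcet winner is the candidate closest to the median voter.
The median voter (position 4) is closest to Toma at 10.
Check: Toma vs Umar — voters closer to Toma: 8 of 9.

Toma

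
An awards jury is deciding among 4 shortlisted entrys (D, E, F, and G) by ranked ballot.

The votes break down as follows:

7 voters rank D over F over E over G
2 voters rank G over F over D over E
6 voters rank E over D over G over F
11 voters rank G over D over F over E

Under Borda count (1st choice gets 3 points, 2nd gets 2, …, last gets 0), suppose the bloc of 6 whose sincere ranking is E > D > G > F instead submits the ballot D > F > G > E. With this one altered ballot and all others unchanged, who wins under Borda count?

D

Borda totals with the altered ballot: D 63, E 7, F 41, G 45.
The winner is unchanged: still D.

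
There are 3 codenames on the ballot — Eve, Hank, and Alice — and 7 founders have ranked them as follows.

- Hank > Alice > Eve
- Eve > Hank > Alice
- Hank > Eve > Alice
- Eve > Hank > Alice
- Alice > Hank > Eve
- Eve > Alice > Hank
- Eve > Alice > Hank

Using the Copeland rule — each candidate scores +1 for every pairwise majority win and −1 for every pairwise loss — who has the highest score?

Pairwise results:
  Eve vs Hank: Eve wins 4–3.
  Eve vs Alice: Eve wins 5–2.
  Hank vs Alice: Hank wins 4–3.
Copeland scores (wins − losses):
  Eve: 2 − 0 = 2
  Hank: 1 − 1 = 0
  Alice: 0 − 2 = -2
Eve has the best Copeland score.

Eve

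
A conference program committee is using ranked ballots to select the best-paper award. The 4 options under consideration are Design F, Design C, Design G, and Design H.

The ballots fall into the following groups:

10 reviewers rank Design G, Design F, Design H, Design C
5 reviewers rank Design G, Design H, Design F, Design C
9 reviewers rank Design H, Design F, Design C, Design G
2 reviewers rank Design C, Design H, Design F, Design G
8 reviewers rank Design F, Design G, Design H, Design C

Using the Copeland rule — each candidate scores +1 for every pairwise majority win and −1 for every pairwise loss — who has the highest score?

Pairwise results:
  Design F vs Design C: Design F wins 32–2.
  Design F vs Design G: Design F wins 19–15.
  Design F vs Design H: Design F wins 18–16.
  Design C vs Design G: Design G wins 23–11.
  Design C vs Design H: Design H wins 32–2.
  Design G vs Design H: Design G wins 23–11.
Copeland scores (wins − losses):
  Design F: 3 − 0 = 3
  Design C: 0 − 3 = -3
  Design G: 2 − 1 = 1
  Design H: 1 − 2 = -1
Design F has the best Copeland score.

Design F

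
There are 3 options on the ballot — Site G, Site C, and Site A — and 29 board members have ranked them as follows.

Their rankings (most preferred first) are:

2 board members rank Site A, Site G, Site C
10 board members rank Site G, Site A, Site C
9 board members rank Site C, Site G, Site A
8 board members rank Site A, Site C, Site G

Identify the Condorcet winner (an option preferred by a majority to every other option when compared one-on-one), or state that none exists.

Head-to-head results (29 voters total):
Site G vs Site C: Site C wins 17–12.
Site G vs Site A: Site G wins 19–10.
Site C vs Site A: Site A wins 20–9.
No candidate beats all others: Site G beats Site A beats Site C beats Site G, a majority cycle.

No Condorcet winner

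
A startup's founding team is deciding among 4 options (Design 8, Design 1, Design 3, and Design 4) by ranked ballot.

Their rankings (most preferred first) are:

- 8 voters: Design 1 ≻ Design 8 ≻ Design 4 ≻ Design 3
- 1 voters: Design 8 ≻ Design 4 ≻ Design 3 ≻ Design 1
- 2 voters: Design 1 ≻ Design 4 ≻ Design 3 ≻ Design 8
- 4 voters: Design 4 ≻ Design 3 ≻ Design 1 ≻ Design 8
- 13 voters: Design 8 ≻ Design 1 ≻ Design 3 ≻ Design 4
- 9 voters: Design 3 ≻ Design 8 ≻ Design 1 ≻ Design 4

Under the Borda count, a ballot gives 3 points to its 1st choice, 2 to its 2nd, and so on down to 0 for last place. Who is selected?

Design 8

Borda scores:
  Design 8: 8·2 + 3 + 2·0 + 4·0 + 13·3 + 9·2 = 76
  Design 1: 8·3 + 0 + 2·3 + 4·1 + 13·2 + 9·1 = 69
  Design 3: 8·0 + 1 + 2·1 + 4·2 + 13·1 + 9·3 = 51
  Design 4: 8·1 + 2 + 2·2 + 4·3 + 13·0 + 9·0 = 26
Design 8 has the highest total.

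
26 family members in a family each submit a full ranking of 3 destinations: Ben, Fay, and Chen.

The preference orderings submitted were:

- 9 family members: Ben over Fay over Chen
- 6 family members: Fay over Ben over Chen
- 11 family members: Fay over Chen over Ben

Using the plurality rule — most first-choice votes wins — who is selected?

Fay

First-place vote totals:
  Ben: 9
  Fay: 17
  Chen: 0
Fay has the most first-place votes.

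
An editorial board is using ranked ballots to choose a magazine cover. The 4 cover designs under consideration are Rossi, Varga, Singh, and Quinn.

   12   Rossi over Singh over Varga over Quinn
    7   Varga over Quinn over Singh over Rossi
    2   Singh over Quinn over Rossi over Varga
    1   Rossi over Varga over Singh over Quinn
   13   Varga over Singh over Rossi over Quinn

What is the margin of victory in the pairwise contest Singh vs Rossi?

9

Ballots ranking Singh above Rossi: 7+2+13 = 22.
Ballots ranking Rossi above Singh: 12+1 = 13.
Singh wins 22–13, a margin of 9.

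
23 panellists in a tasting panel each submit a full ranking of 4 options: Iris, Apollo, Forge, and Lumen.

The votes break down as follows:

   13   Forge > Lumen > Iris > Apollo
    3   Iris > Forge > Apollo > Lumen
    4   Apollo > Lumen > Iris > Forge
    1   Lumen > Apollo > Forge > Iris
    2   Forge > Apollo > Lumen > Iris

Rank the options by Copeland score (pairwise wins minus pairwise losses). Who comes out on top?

Forge

Pairwise results:
  Iris vs Apollo: Iris wins 16–7.
  Iris vs Forge: Forge wins 16–7.
  Iris vs Lumen: Lumen wins 20–3.
  Apollo vs Forge: Forge wins 18–5.
  Apollo vs Lumen: Lumen wins 14–9.
  Forge vs Lumen: Forge wins 18–5.
Copeland scores (wins − losses):
  Iris: 1 − 2 = -1
  Apollo: 0 − 3 = -3
  Forge: 3 − 0 = 3
  Lumen: 2 − 1 = 1
Forge has the best Copeland score.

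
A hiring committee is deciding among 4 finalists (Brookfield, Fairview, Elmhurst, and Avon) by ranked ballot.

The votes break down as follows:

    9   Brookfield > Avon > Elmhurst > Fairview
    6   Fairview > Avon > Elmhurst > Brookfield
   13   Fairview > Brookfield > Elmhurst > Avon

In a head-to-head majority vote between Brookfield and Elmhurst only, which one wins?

Ballots ranking Brookfield above Elmhurst: 9+13 = 22.
Ballots ranking Elmhurst above Brookfield: 6.
Brookfield wins the head-to-head, 22–6.

Brookfield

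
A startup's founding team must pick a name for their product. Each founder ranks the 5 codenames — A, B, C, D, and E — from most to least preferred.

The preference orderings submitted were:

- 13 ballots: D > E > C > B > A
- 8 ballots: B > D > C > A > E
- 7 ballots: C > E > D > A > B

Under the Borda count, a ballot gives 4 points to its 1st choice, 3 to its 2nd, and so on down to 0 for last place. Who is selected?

D

Borda scores:
  A: 13·0 + 8·1 + 7·1 = 15
  B: 13·1 + 8·4 + 7·0 = 45
  C: 13·2 + 8·2 + 7·4 = 70
  D: 13·4 + 8·3 + 7·2 = 90
  E: 13·3 + 8·0 + 7·3 = 60
D has the highest total.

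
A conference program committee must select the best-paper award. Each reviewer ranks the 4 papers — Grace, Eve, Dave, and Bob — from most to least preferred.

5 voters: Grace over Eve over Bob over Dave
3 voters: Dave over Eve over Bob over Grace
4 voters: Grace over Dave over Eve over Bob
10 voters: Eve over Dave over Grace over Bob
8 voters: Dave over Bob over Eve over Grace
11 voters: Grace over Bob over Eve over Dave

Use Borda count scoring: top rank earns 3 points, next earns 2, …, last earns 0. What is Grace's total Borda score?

70

Borda scores:
  Grace: 5·3 + 3·0 + 4·3 + 10·1 + 8·0 + 11·3 = 70
  Eve: 5·2 + 3·2 + 4·1 + 10·3 + 8·1 + 11·1 = 69
  Dave: 5·0 + 3·3 + 4·2 + 10·2 + 8·3 + 11·0 = 61
  Bob: 5·1 + 3·1 + 4·0 + 10·0 + 8·2 + 11·2 = 46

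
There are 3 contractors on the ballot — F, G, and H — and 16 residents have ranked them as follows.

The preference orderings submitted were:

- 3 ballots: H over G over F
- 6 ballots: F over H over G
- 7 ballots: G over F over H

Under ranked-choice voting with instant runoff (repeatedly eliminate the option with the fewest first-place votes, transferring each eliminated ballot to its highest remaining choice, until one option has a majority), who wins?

Round 1: G 7, F 6, H 3. H has the fewest and is eliminated.
Round 2: G 10, F 6. G has a majority.

G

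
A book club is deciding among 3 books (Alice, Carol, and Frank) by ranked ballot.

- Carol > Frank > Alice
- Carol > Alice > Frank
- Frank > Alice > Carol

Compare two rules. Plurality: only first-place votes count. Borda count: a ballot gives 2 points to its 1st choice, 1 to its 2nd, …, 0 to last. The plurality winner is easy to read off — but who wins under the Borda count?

Carol

Plurality first-place counts: Alice 0, Carol 2, Frank 1 → Carol.
Borda totals: Alice 2, Carol 4, Frank 3 → Carol.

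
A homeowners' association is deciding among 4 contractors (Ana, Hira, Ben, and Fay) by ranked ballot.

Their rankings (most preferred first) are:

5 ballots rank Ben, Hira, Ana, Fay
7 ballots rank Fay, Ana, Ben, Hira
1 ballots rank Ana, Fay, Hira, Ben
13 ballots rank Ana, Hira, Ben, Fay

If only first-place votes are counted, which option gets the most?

Ana

First-place vote totals:
  Ana: 14
  Hira: 0
  Ben: 5
  Fay: 7
Ana has the most first-place votes.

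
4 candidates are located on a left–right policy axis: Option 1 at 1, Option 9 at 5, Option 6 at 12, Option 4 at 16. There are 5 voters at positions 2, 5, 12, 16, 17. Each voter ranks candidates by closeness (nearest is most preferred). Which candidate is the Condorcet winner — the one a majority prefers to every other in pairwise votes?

With single-peaked preferences on a line, the Condorcet winner is the candidate closest to the median voter.
The median voter (position 12) is closest to Option 6 at 12.
Check: Option 6 vs Option 1 — voters closer to Option 6: 3 of 5.

Option 6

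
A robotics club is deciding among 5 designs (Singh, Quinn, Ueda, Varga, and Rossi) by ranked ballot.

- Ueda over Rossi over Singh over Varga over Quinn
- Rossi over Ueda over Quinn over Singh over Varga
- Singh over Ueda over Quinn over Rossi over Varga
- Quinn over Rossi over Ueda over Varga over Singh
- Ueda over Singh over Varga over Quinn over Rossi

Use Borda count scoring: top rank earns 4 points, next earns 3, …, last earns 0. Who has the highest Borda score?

Borda scores:
  Singh: 2 + 1 + 4 + 0 + 3 = 10
  Quinn: 0 + 2 + 2 + 4 + 1 = 9
  Ueda: 4 + 3 + 3 + 2 + 4 = 16
  Varga: 1 + 0 + 0 + 1 + 2 = 4
  Rossi: 3 + 4 + 1 + 3 + 0 = 11
Ueda has the highest total.

Ueda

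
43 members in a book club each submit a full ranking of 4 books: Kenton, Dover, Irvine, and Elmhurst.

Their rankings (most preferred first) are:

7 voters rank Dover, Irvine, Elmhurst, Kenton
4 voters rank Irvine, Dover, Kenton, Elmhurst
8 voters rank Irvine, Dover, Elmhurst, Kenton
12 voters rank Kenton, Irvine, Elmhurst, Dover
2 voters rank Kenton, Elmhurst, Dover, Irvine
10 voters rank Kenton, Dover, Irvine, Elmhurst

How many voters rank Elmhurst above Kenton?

15

Ballots ranking Elmhurst above Kenton: 7+8 = 15.
Ballots ranking Kenton above Elmhurst: 4+12+2+10 = 28.
So 15 of 43 voters prefer Elmhurst to Kenton.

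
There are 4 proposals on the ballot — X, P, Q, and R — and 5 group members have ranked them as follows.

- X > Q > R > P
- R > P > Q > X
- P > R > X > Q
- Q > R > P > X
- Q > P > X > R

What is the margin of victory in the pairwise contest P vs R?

1

Ballots ranking P above R: 2.
Ballots ranking R above P: 3.
R wins 3–2, a margin of 1.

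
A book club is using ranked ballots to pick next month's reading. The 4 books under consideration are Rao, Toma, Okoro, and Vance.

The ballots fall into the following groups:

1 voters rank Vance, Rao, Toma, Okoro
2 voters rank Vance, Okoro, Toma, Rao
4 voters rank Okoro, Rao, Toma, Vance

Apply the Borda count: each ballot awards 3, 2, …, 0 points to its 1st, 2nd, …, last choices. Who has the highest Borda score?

Borda scores:
  Rao: 2 + 2·0 + 4·2 = 10
  Toma: 1 + 2·1 + 4·1 = 7
  Okoro: 0 + 2·2 + 4·3 = 16
  Vance: 3 + 2·3 + 4·0 = 9
Okoro has the highest total.

Okoro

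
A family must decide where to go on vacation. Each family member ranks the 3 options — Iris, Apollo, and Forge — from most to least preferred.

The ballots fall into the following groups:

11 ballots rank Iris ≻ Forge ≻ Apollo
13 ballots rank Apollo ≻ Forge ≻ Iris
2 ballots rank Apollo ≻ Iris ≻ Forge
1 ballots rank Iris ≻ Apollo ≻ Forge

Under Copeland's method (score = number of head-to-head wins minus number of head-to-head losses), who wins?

Pairwise results:
  Iris vs Apollo: Apollo wins 15–12.
  Iris vs Forge: Iris wins 14–13.
  Apollo vs Forge: Apollo wins 16–11.
Copeland scores (wins − losses):
  Iris: 1 − 1 = 0
  Apollo: 2 − 0 = 2
  Forge: 0 − 2 = -2
Apollo has the best Copeland score.

Apollo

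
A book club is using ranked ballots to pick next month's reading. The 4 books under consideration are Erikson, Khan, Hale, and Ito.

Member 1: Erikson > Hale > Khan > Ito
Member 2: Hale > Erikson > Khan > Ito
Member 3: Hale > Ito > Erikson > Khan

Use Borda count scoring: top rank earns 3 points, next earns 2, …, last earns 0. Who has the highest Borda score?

Borda scores:
  Erikson: 3 + 2 + 1 = 6
  Khan: 1 + 1 + 0 = 2
  Hale: 2 + 3 + 3 = 8
  Ito: 0 + 0 + 2 = 2
Hale has the highest total.

Hale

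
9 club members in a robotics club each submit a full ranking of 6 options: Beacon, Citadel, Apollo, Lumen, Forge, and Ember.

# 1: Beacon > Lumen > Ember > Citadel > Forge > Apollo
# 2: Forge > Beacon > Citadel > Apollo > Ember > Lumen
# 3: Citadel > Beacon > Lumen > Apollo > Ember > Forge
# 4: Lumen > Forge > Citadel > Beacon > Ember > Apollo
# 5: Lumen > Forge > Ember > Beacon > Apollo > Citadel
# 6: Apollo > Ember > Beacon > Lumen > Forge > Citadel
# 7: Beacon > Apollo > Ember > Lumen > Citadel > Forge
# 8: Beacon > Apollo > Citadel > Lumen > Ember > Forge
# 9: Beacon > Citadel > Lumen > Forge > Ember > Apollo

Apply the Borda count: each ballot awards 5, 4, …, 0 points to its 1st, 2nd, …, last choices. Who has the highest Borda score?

Beacon

Borda scores:
  Beacon: 5 + 4 + 4 + 2 + 2 + 3 + 5 + 5 + 5 = 35
  Citadel: 2 + 3 + 5 + 3 + 0 + 0 + 1 + 3 + 4 = 21
  Apollo: 0 + 2 + 2 + 0 + 1 + 5 + 4 + 4 + 0 = 18
  Lumen: 4 + 0 + 3 + 5 + 5 + 2 + 2 + 2 + 3 = 26
  Forge: 1 + 5 + 0 + 4 + 4 + 1 + 0 + 0 + 2 = 17
  Ember: 3 + 1 + 1 + 1 + 3 + 4 + 3 + 1 + 1 = 18
Beacon has the highest total.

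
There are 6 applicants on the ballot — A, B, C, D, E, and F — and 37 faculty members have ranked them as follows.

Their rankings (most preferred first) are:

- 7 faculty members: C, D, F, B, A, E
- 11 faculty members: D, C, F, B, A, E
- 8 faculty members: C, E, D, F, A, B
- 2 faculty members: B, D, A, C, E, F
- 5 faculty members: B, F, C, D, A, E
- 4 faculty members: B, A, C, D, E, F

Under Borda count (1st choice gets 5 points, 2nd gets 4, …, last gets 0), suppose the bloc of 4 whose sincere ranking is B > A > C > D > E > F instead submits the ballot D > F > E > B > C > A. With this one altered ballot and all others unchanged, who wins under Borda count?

D

Borda totals with the altered ballot: A 37, B 79, C 142, D 145, E 46, F 106.
The switch changes the winner from C to D.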